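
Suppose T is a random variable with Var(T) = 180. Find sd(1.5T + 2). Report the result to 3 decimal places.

Var(1.5T + 2) = (1.5)²·180 = 405
sd(1.5T + 2) = √405 ≈ 20.125

20.125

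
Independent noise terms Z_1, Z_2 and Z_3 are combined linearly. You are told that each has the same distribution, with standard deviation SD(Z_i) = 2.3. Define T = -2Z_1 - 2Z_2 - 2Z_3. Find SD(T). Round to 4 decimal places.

Var(Z_i) = (2.3)² = 5.29
By independence, Var(T) = (-2)²Var(Z_1) + (-2)²Var(Z_2) + (-2)²Var(Z_3)
= (-2)²·5.29 + (-2)²·5.29 + (-2)²·5.29 = 63.48
SD(T) = √63.48 ≈ 7.9674

7.9674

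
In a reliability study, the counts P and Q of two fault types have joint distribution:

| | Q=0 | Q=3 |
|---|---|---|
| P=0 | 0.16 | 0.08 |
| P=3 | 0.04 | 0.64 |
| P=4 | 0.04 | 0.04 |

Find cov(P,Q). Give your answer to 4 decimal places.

E[P] = 2.36,  E[Q] = 2.28
E[PQ] = 6.24
cov(P,Q) = E[PQ] − E[P]E[Q] = 6.24 − (2.36)(2.28) = 0.8592

0.8592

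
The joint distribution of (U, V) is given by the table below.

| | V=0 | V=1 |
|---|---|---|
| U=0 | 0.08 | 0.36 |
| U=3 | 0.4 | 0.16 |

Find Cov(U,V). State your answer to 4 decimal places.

-0.3936

E[U] = 1.68,  E[V] = 0.52
E[UV] = 0.48
Cov(U,V) = E[UV] − E[U]E[V] = 0.48 − (1.68)(0.52) = -0.3936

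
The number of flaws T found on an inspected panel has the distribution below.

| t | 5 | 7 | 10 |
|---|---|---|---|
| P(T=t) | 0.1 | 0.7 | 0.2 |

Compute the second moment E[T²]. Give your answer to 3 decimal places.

E[T²] = (5)²(0.1) + (7)²(0.7) + (10)²(0.2) = 56.8

56.800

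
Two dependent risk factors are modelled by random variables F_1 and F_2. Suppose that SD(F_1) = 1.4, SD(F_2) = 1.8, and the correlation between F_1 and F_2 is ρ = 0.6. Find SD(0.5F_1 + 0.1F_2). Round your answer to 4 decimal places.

var(F_1) = (1.4)² = 1.96;  var(F_2) = (1.8)² = 3.24
Cov(F_1,F_2) = ρ·SD(F_1)·SD(F_2) = 0.6·1.4·1.8 = 1.512
var(0.5F_1 + 0.1F_2) = (0.5)²·var(F_1) + (0.1)²·var(F_2) + 2·(0.5)·(0.1)·Cov(F_1,F_2)
= 0.25·1.96 + 0.01·3.24 + 0.1·1.512 = 0.6736
SD(0.5F_1 + 0.1F_2) = √0.6736 ≈ 0.8207

0.8207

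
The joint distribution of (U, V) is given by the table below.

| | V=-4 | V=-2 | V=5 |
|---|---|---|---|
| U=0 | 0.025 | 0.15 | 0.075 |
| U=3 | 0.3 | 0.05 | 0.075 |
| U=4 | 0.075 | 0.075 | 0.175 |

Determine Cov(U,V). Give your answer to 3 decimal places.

0.277

E[U] = 2.575,  E[V] = -0.525
E[UV] = -1.075
Cov(U,V) = E[UV] − E[U]E[V] = -1.075 − (2.575)(-0.525) = 0.276875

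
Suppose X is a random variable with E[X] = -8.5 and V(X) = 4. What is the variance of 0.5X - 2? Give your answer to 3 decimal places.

1.000

V(0.5X - 2) = (0.5)²·V(X) = 0.25·4 = 1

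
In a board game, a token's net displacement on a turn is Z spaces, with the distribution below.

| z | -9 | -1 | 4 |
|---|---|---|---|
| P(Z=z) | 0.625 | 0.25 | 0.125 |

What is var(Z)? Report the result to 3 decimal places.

E[Z] = (-9)(0.625) + (-1)(0.25) + (4)(0.125) = -5.375
E[Z²] = (-9)²(0.625) + (-1)²(0.25) + (4)²(0.125) = 52.875
var(Z) = E[Z²] − (E[Z])² = 52.875 − (-5.375)² = 23.984375

23.984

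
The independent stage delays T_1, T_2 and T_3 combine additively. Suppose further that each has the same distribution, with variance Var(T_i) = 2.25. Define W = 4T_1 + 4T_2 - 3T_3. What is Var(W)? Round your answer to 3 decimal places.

By independence, Var(W) = (4)²Var(T_1) + (4)²Var(T_2) + (-3)²Var(T_3)
= (4)²·2.25 + (4)²·2.25 + (-3)²·2.25 = 92.25

92.250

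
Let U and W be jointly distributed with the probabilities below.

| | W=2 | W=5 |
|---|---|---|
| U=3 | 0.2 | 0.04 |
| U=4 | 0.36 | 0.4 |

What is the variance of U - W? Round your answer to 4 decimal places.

2.0064

E[U] = 3.76,  E[W] = 3.32,  E[UW] = 12.68
Var(U) = 14.32 − (3.76)² = 0.1824;  Var(W) = 13.24 − (3.32)² = 2.2176
Cov(U,W) = 12.68 − (3.76)(3.32) = 0.1968
Var(U - W) = (1)²·0.1824 + (-1)²·2.2176 + 2·(1)·(-1)·0.1968 = 2.0064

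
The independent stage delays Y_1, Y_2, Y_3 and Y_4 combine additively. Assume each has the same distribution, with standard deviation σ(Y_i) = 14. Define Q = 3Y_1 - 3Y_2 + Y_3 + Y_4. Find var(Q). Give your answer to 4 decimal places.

3920.0000

var(Y_i) = (14)² = 196
By independence, var(Q) = (3)²var(Y_1) + (-3)²var(Y_2) + (1)²var(Y_3) + (1)²var(Y_4)
= (3)²·196 + (-3)²·196 + (1)²·196 + (1)²·196 = 3920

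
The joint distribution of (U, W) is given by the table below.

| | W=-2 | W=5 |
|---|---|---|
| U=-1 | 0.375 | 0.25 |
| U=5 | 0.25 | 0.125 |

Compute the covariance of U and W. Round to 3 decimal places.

E[U] = 1.25,  E[W] = 0.625
E[UW] = 0.125
Cov(U,W) = E[UW] − E[U]E[W] = 0.125 − (1.25)(0.625) = -0.65625

-0.656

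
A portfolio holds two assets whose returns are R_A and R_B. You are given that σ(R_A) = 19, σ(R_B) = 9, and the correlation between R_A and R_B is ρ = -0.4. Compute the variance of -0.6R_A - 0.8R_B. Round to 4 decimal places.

116.1360

V(R_A) = (19)² = 361;  V(R_B) = (9)² = 81
cov(R_A,R_B) = ρ·σ(R_A)·σ(R_B) = -0.4·19·9 = -68.4
V(-0.6R_A - 0.8R_B) = (-0.6)²·V(R_A) + (-0.8)²·V(R_B) + 2·(-0.6)·(-0.8)·cov(R_A,R_B)
= 0.36·361 + 0.64·81 + 0.96·-68.4 = 116.136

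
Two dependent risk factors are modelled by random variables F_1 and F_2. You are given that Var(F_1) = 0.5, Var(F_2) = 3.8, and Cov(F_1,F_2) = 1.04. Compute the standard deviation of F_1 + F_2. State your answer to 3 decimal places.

Var(F_1 + F_2) = (1)²·Var(F_1) + (1)²·Var(F_2) + 2·(1)·(1)·Cov(F_1,F_2)
= 1·0.5 + 1·3.8 + 2·1.04 = 6.38
σ(F_1 + F_2) = √6.38 ≈ 2.526

2.526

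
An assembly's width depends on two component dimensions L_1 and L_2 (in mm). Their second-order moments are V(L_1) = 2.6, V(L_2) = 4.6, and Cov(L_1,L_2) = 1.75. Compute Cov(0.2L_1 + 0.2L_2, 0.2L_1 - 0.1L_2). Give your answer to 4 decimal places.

0.0470

Cov(0.2L_1 + 0.2L_2, 0.2L_1 - 0.1L_2) = (0.2)(0.2)V(L_1) + (0.2)(-0.1)V(L_2) + [(0.2)(-0.1) + (0.2)(0.2)]Cov(L_1,L_2)
= 0.04·2.6 + -0.02·4.6 + 0.02·1.75 = 0.047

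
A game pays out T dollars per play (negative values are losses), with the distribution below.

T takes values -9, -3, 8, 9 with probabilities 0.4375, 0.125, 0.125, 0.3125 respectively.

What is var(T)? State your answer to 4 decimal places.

E[T] = (-9)(0.4375) + (-3)(0.125) + (8)(0.125) + (9)(0.3125) = -0.5
E[T²] = (-9)²(0.4375) + (-3)²(0.125) + (8)²(0.125) + (9)²(0.3125) = 69.875
var(T) = E[T²] − (E[T])² = 69.875 − (-0.5)² = 69.625

69.6250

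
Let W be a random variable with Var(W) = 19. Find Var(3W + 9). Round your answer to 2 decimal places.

171.00

Var(3W + 9) = (3)²·Var(W) = 9·19 = 171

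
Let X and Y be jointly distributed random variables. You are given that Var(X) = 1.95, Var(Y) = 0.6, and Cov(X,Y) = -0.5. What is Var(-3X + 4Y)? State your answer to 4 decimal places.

39.1500

Var(-3X + 4Y) = (-3)²·Var(X) + (4)²·Var(Y) + 2·(-3)·(4)·Cov(X,Y)
= 9·1.95 + 16·0.6 + -24·-0.5 = 39.15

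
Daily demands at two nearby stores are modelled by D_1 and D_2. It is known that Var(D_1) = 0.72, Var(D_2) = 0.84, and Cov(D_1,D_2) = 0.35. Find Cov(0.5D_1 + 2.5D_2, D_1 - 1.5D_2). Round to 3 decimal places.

-2.178

Cov(0.5D_1 + 2.5D_2, D_1 - 1.5D_2) = (0.5)(1)Var(D_1) + (2.5)(-1.5)Var(D_2) + [(0.5)(-1.5) + (2.5)(1)]Cov(D_1,D_2)
= 0.5·0.72 + -3.75·0.84 + 1.75·0.35 = -2.1775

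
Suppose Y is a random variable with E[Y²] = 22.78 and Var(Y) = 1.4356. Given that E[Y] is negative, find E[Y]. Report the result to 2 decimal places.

-4.62

(E[Y])² = E[Y²] − Var(Y) = 22.78 − 1.4356 = 21.3444
E[Y] = −√21.3444 = -4.62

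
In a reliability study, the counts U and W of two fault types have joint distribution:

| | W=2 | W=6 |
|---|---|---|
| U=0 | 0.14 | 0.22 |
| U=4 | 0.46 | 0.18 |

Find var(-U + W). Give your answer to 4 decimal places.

9.9584

E[U] = 2.56,  E[W] = 3.6,  E[UW] = 8
var(U) = 10.24 − (2.56)² = 3.6864;  var(W) = 16.8 − (3.6)² = 3.84
Cov(U,W) = 8 − (2.56)(3.6) = -1.216
var(-U + W) = (-1)²·3.6864 + (1)²·3.84 + 2·(-1)·(1)·-1.216 = 9.9584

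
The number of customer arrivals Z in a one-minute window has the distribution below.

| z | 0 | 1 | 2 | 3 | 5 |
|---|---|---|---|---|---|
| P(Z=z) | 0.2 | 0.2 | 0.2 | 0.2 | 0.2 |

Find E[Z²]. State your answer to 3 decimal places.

7.800

E[Z²] = (0)²(0.2) + (1)²(0.2) + (2)²(0.2) + (3)²(0.2) + (5)²(0.2) = 7.8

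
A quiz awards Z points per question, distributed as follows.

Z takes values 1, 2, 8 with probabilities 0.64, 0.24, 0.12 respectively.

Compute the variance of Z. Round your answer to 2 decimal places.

E[Z] = (1)(0.64) + (2)(0.24) + (8)(0.12) = 2.08
E[Z²] = (1)²(0.64) + (2)²(0.24) + (8)²(0.12) = 9.28
Var(Z) = E[Z²] − (E[Z])² = 9.28 − (2.08)² = 4.9536

4.95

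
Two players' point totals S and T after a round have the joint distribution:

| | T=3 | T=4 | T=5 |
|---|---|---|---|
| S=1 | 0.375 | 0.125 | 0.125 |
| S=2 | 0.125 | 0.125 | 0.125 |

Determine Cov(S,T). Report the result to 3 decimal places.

0.094

E[S] = 1.375,  E[T] = 3.75
E[ST] = 5.25
Cov(S,T) = E[ST] − E[S]E[T] = 5.25 − (1.375)(3.75) = 0.09375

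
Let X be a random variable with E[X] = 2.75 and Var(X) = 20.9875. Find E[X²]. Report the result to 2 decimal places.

E[X²] = Var(X) + (E[X])² = 20.9875 + (2.75)² = 28.55

28.55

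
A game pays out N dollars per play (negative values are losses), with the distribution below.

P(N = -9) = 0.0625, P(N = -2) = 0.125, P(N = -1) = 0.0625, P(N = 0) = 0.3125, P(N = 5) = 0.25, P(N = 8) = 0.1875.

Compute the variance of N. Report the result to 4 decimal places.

20.3594

E[N] = (-9)(0.0625) + (-2)(0.125) + (-1)(0.0625) + (0)(0.3125) + (5)(0.25) + (8)(0.1875) = 1.875
E[N²] = (-9)²(0.0625) + (-2)²(0.125) + (-1)²(0.0625) + (0)²(0.3125) + (5)²(0.25) + (8)²(0.1875) = 23.875
V(N) = E[N²] − (E[N])² = 23.875 − (1.875)² = 20.359375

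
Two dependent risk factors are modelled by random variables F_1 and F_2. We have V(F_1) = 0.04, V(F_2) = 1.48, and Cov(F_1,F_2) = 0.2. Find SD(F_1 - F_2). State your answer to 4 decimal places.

1.0583

V(F_1 - F_2) = (1)²·V(F_1) + (-1)²·V(F_2) + 2·(1)·(-1)·Cov(F_1,F_2)
= 1·0.04 + 1·1.48 + -2·0.2 = 1.12
SD(F_1 - F_2) = √1.12 ≈ 1.0583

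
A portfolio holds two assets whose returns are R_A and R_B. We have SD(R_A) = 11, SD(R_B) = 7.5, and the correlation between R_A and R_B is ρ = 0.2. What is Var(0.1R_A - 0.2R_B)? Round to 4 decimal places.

2.8000

Var(R_A) = (11)² = 121;  Var(R_B) = (7.5)² = 56.25
Cov(R_A,R_B) = ρ·SD(R_A)·SD(R_B) = 0.2·11·7.5 = 16.5
Var(0.1R_A - 0.2R_B) = (0.1)²·Var(R_A) + (-0.2)²·Var(R_B) + 2·(0.1)·(-0.2)·Cov(R_A,R_B)
= 0.01·121 + 0.04·56.25 + -0.04·16.5 = 2.8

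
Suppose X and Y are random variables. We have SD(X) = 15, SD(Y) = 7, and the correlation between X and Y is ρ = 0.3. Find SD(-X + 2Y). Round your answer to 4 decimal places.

17.1756

Var(X) = (15)² = 225;  Var(Y) = (7)² = 49
Cov(X,Y) = ρ·SD(X)·SD(Y) = 0.3·15·7 = 31.5
Var(-X + 2Y) = (-1)²·Var(X) + (2)²·Var(Y) + 2·(-1)·(2)·Cov(X,Y)
= 1·225 + 4·49 + -4·31.5 = 295
SD(-X + 2Y) = √295 ≈ 17.1756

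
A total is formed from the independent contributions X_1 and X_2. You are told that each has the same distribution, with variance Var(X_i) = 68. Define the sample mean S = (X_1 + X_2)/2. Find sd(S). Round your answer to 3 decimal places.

By independence, Var(S) = (0.5)²Var(X_1) + (0.5)²Var(X_2)
= (0.5)²·68 + (0.5)²·68 = 34
sd(S) = √34 ≈ 5.831

5.831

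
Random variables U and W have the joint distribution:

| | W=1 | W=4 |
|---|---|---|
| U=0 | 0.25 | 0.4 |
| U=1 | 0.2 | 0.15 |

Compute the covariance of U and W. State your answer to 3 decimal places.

-0.128

E[U] = 0.35,  E[W] = 2.65
E[UW] = 0.8
Cov(U,W) = E[UW] − E[U]E[W] = 0.8 − (0.35)(2.65) = -0.1275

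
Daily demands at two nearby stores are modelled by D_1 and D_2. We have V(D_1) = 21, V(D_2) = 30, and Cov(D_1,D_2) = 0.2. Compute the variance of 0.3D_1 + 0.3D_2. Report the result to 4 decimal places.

4.6260

V(0.3D_1 + 0.3D_2) = (0.3)²·V(D_1) + (0.3)²·V(D_2) + 2·(0.3)·(0.3)·Cov(D_1,D_2)
= 0.09·21 + 0.09·30 + 0.18·0.2 = 4.626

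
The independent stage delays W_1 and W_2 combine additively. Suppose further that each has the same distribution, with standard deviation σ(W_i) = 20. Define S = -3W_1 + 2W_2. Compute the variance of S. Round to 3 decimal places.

var(W_i) = (20)² = 400
By independence, var(S) = (-3)²var(W_1) + (2)²var(W_2)
= (-3)²·400 + (2)²·400 = 5200

5200.000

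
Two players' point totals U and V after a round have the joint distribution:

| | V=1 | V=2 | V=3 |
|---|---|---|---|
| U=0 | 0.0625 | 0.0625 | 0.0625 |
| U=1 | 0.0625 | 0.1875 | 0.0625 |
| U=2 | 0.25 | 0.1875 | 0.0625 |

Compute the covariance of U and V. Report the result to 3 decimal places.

E[U] = 1.3125,  E[V] = 1.8125
E[UV] = 2.25
cov(U,V) = E[UV] − E[U]E[V] = 2.25 − (1.3125)(1.8125) = -0.12890625

-0.129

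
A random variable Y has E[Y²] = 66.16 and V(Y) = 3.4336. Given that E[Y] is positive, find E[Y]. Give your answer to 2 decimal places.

7.92

(E[Y])² = E[Y²] − V(Y) = 66.16 − 3.4336 = 62.7264
E[Y] = √62.7264 = 7.92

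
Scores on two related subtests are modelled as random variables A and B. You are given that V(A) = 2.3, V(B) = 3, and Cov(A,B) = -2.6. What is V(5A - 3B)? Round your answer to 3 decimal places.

V(5A - 3B) = (5)²·V(A) + (-3)²·V(B) + 2·(5)·(-3)·Cov(A,B)
= 25·2.3 + 9·3 + -30·-2.6 = 162.5

162.500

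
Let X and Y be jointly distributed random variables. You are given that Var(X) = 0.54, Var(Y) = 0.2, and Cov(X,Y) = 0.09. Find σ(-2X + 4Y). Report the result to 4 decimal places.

Var(-2X + 4Y) = (-2)²·Var(X) + (4)²·Var(Y) + 2·(-2)·(4)·Cov(X,Y)
= 4·0.54 + 16·0.2 + -16·0.09 = 3.92
σ(-2X + 4Y) = √3.92 ≈ 1.9799

1.9799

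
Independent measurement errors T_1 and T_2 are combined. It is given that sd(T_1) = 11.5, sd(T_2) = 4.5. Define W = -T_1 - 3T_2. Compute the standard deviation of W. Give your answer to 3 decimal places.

17.734

Var(T_1) = 132.25, Var(T_2) = 20.25
By independence, Var(W) = (-1)²Var(T_1) + (-3)²Var(T_2)
= (-1)²·132.25 + (-3)²·20.25 = 314.5
sd(W) = √314.5 ≈ 17.734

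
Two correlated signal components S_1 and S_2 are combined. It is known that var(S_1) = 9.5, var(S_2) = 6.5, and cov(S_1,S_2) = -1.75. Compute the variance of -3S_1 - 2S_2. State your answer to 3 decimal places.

var(-3S_1 - 2S_2) = (-3)²·var(S_1) + (-2)²·var(S_2) + 2·(-3)·(-2)·cov(S_1,S_2)
= 9·9.5 + 4·6.5 + 12·-1.75 = 90.5

90.500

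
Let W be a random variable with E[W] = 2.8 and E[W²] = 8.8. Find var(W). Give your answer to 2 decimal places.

0.96

var(W) = 8.8 − (2.8)² = 0.96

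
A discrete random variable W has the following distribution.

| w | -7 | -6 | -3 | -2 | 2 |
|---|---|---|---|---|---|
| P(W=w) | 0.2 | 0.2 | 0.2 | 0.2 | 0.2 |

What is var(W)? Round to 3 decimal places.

10.160

E[W] = (-7)(0.2) + (-6)(0.2) + (-3)(0.2) + (-2)(0.2) + (2)(0.2) = -3.2
E[W²] = (-7)²(0.2) + (-6)²(0.2) + (-3)²(0.2) + (-2)²(0.2) + (2)²(0.2) = 20.4
var(W) = E[W²] − (E[W])² = 20.4 − (-3.2)² = 10.16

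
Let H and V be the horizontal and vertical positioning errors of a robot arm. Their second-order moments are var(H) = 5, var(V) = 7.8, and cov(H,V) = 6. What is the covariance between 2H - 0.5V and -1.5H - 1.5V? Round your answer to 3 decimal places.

-22.650

cov(2H - 0.5V, -1.5H - 1.5V) = (2)(-1.5)var(H) + (-0.5)(-1.5)var(V) + [(2)(-1.5) + (-0.5)(-1.5)]cov(H,V)
= -3·5 + 0.75·7.8 + -2.25·6 = -22.65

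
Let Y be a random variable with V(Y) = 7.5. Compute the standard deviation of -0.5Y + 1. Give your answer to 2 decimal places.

V(-0.5Y + 1) = (-0.5)²·7.5 = 1.875
sd(-0.5Y + 1) = √1.875 ≈ 1.37

1.37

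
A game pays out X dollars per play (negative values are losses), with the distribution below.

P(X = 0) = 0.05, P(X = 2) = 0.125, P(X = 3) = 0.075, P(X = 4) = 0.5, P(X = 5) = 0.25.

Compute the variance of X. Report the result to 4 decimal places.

E[X] = (0)(0.05) + (2)(0.125) + (3)(0.075) + (4)(0.5) + (5)(0.25) = 3.725
E[X²] = (0)²(0.05) + (2)²(0.125) + (3)²(0.075) + (4)²(0.5) + (5)²(0.25) = 15.425
var(X) = E[X²] − (E[X])² = 15.425 − (3.725)² = 1.549375

1.5494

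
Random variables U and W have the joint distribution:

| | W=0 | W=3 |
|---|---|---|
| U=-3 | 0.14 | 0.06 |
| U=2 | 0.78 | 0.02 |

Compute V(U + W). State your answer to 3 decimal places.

E[U] = 1,  E[W] = 0.24,  E[UW] = -0.42
V(U) = 5 − (1)² = 4;  V(W) = 0.72 − (0.24)² = 0.6624
Cov(U,W) = -0.42 − (1)(0.24) = -0.66
V(U + W) = (1)²·4 + (1)²·0.6624 + 2·(1)·(1)·-0.66 = 3.3424

3.342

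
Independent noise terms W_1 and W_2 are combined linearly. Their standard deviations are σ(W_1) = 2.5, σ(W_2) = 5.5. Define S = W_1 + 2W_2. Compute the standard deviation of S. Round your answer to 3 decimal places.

11.281

V(W_1) = 6.25, V(W_2) = 30.25
By independence, V(S) = (1)²V(W_1) + (2)²V(W_2)
= (1)²·6.25 + (2)²·30.25 = 127.25
σ(S) = √127.25 ≈ 11.281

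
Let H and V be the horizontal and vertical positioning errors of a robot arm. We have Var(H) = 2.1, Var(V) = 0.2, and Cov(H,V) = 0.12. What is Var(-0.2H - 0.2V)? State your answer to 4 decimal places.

0.1016

Var(-0.2H - 0.2V) = (-0.2)²·Var(H) + (-0.2)²·Var(V) + 2·(-0.2)·(-0.2)·Cov(H,V)
= 0.04·2.1 + 0.04·0.2 + 0.08·0.12 = 0.1016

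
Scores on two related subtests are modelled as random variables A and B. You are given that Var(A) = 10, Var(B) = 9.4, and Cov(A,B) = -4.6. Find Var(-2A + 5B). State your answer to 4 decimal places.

367.0000

Var(-2A + 5B) = (-2)²·Var(A) + (5)²·Var(B) + 2·(-2)·(5)·Cov(A,B)
= 4·10 + 25·9.4 + -20·-4.6 = 367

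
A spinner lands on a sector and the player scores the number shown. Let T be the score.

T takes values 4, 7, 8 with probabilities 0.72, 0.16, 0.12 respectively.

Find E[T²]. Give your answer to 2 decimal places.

E[T²] = (4)²(0.72) + (7)²(0.16) + (8)²(0.12) = 27.04

27.04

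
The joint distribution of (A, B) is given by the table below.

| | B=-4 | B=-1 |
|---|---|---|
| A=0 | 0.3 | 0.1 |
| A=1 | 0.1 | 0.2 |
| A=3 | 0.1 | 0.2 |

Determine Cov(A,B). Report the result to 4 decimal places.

0.6000

E[A] = 1.2,  E[B] = -2.5
E[AB] = -2.4
Cov(A,B) = E[AB] − E[A]E[B] = -2.4 − (1.2)(-2.5) = 0.6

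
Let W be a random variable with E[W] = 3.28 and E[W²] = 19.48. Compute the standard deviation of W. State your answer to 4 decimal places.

Var(W) = 19.48 − (3.28)² = 8.7216
SD(W) = √8.7216 ≈ 2.9532

2.9532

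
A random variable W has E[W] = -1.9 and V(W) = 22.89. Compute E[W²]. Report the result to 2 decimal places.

26.50

E[W²] = V(W) + (E[W])² = 22.89 + (-1.9)² = 26.5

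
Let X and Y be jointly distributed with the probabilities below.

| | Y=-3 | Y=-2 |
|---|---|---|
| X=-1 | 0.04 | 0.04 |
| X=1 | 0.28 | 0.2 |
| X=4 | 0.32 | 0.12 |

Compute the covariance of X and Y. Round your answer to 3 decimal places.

E[X] = 2.16,  E[Y] = -2.64
E[XY] = -5.84
Cov(X,Y) = E[XY] − E[X]E[Y] = -5.84 − (2.16)(-2.64) = -0.1376

-0.138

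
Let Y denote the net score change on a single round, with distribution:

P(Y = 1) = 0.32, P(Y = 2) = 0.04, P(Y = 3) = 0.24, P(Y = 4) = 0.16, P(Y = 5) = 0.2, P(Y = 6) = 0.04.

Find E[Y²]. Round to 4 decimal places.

E[Y²] = (1)²(0.32) + (2)²(0.04) + (3)²(0.24) + (4)²(0.16) + (5)²(0.2) + (6)²(0.04) = 11.64

11.6400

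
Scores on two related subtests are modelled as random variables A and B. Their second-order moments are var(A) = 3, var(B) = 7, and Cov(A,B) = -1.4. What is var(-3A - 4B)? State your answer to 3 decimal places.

105.400

var(-3A - 4B) = (-3)²·var(A) + (-4)²·var(B) + 2·(-3)·(-4)·Cov(A,B)
= 9·3 + 16·7 + 24·-1.4 = 105.4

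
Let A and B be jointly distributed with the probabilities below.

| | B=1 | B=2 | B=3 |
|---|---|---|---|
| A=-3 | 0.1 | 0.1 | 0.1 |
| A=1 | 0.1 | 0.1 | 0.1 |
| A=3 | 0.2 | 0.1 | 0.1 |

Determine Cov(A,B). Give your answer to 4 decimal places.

E[A] = 0.6,  E[B] = 1.9
E[AB] = 0.9
Cov(A,B) = E[AB] − E[A]E[B] = 0.9 − (0.6)(1.9) = -0.24

-0.2400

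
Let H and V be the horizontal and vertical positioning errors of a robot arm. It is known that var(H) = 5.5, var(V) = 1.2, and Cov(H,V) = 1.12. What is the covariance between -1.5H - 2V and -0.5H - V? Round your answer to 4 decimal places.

9.3250

Cov(-1.5H - 2V, -0.5H - V) = (-1.5)(-0.5)var(H) + (-2)(-1)var(V) + [(-1.5)(-1) + (-2)(-0.5)]Cov(H,V)
= 0.75·5.5 + 2·1.2 + 2.5·1.12 = 9.325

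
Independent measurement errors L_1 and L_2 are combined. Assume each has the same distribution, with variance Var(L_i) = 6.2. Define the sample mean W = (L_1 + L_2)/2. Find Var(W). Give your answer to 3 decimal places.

3.100

By independence, Var(W) = (0.5)²Var(L_1) + (0.5)²Var(L_2)
= (0.5)²·6.2 + (0.5)²·6.2 = 3.1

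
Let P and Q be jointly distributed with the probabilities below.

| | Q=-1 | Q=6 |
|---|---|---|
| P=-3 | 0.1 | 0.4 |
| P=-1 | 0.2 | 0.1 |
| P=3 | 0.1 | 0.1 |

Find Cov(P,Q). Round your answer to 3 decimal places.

E[P] = -1.2,  E[Q] = 3.2
E[PQ] = -5.8
Cov(P,Q) = E[PQ] − E[P]E[Q] = -5.8 − (-1.2)(3.2) = -1.96

-1.960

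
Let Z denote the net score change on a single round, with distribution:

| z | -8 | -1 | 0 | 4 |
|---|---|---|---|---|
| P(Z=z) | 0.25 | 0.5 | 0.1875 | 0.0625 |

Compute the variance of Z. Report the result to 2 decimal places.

12.44

E[Z] = (-8)(0.25) + (-1)(0.5) + (0)(0.1875) + (4)(0.0625) = -2.25
E[Z²] = (-8)²(0.25) + (-1)²(0.5) + (0)²(0.1875) + (4)²(0.0625) = 17.5
Var(Z) = E[Z²] − (E[Z])² = 17.5 − (-2.25)² = 12.4375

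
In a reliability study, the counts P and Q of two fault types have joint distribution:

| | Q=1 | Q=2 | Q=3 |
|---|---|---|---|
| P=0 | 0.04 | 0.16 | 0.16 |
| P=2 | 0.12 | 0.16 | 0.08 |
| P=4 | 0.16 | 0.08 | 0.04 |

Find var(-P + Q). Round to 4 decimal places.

E[P] = 1.84,  E[Q] = 1.96,  E[PQ] = 3.12
var(P) = 5.92 − (1.84)² = 2.5344;  var(Q) = 4.44 − (1.96)² = 0.5984
Cov(P,Q) = 3.12 − (1.84)(1.96) = -0.4864
var(-P + Q) = (-1)²·2.5344 + (1)²·0.5984 + 2·(-1)·(1)·-0.4864 = 4.1056

4.1056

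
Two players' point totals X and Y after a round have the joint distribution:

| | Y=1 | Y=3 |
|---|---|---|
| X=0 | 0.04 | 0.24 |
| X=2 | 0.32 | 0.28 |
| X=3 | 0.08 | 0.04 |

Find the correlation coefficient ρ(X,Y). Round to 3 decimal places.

E[X] = 1.56,  E[Y] = 2.12
E[XY] = 2.92
cov(X,Y) = E[XY] − E[X]E[Y] = 2.92 − (1.56)(2.12) = -0.3872
Var(X) = 1.0464,  Var(Y) = 0.9856
ρ = -0.3872 / √(1.0464·0.9856) ≈ -0.381

-0.381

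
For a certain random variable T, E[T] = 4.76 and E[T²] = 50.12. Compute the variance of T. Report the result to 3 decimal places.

Var(T) = 50.12 − (4.76)² = 27.4624

27.462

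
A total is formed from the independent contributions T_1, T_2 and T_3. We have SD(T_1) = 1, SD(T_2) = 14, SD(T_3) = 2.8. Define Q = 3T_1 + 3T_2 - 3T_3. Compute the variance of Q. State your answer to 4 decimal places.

1843.5600

V(T_1) = 1, V(T_2) = 196, V(T_3) = 7.84
By independence, V(Q) = (3)²V(T_1) + (3)²V(T_2) + (-3)²V(T_3)
= (3)²·1 + (3)²·196 + (-3)²·7.84 = 1843.56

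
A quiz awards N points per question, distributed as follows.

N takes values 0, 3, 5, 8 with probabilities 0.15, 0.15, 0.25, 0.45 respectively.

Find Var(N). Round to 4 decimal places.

8.3100

E[N] = (0)(0.15) + (3)(0.15) + (5)(0.25) + (8)(0.45) = 5.3
E[N²] = (0)²(0.15) + (3)²(0.15) + (5)²(0.25) + (8)²(0.45) = 36.4
Var(N) = E[N²] − (E[N])² = 36.4 − (5.3)² = 8.31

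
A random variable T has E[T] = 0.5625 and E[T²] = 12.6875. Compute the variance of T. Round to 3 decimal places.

12.371

V(T) = 12.6875 − (0.5625)² = 12.37109375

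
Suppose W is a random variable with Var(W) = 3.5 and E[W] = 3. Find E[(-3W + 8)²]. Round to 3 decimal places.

E[-3W + 8] = -3·3 + 8 = -1
Var(-3W + 8) = (-3)²·3.5 = 31.5
E[(-3W + 8)²] = Var((-3W + 8)) + (E[(-3W + 8)])² = 31.5 + (-1)² = 32.5

32.500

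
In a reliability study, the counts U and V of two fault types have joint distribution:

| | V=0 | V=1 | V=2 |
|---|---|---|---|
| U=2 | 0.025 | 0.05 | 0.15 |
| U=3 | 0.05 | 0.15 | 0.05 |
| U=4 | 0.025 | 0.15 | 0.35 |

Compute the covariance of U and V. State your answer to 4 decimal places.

E[U] = 3.3,  E[V] = 1.45
E[UV] = 4.85
Cov(U,V) = E[UV] − E[U]E[V] = 4.85 − (3.3)(1.45) = 0.065

0.0650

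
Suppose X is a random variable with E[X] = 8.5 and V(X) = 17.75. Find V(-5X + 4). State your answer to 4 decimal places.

V(-5X + 4) = (-5)²·V(X) = 25·17.75 = 443.75

443.7500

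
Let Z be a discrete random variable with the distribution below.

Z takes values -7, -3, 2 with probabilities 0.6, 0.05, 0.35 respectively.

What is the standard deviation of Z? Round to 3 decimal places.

E[Z] = (-7)(0.6) + (-3)(0.05) + (2)(0.35) = -3.65
E[Z²] = (-7)²(0.6) + (-3)²(0.05) + (2)²(0.35) = 31.25
Var(Z) = E[Z²] − (E[Z])² = 31.25 − (-3.65)² = 17.9275
sd(Z) = √17.9275 ≈ 4.234

4.234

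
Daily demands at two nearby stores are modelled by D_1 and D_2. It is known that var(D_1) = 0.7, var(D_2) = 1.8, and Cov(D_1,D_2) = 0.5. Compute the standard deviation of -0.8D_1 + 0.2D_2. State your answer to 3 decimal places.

0.600

var(-0.8D_1 + 0.2D_2) = (-0.8)²·var(D_1) + (0.2)²·var(D_2) + 2·(-0.8)·(0.2)·Cov(D_1,D_2)
= 0.64·0.7 + 0.04·1.8 + -0.32·0.5 = 0.36
SD(-0.8D_1 + 0.2D_2) = √0.36 ≈ 0.600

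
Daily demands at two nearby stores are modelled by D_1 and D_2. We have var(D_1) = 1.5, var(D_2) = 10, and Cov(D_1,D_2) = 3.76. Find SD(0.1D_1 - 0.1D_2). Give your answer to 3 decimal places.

0.199

var(0.1D_1 - 0.1D_2) = (0.1)²·var(D_1) + (-0.1)²·var(D_2) + 2·(0.1)·(-0.1)·Cov(D_1,D_2)
= 0.01·1.5 + 0.01·10 + -0.02·3.76 = 0.0398
SD(0.1D_1 - 0.1D_2) = √0.0398 ≈ 0.199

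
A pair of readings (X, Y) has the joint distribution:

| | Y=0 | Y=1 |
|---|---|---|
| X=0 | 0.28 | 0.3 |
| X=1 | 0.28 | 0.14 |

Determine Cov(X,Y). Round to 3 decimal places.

E[X] = 0.42,  E[Y] = 0.44
E[XY] = 0.14
Cov(X,Y) = E[XY] − E[X]E[Y] = 0.14 − (0.42)(0.44) = -0.0448

-0.045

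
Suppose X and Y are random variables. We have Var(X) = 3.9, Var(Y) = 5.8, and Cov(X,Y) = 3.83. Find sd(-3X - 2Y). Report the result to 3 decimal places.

10.211

Var(-3X - 2Y) = (-3)²·Var(X) + (-2)²·Var(Y) + 2·(-3)·(-2)·Cov(X,Y)
= 9·3.9 + 4·5.8 + 12·3.83 = 104.26
sd(-3X - 2Y) = √104.26 ≈ 10.211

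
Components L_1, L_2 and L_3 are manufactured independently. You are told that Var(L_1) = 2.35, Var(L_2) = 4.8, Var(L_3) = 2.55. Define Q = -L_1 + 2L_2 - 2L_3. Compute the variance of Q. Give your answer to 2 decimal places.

31.75

By independence, Var(Q) = (-1)²Var(L_1) + (2)²Var(L_2) + (-2)²Var(L_3)
= (-1)²·2.35 + (2)²·4.8 + (-2)²·2.55 = 31.75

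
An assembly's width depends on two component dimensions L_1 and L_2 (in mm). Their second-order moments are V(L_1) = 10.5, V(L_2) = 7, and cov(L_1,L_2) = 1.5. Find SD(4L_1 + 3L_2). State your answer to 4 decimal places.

16.3401

V(4L_1 + 3L_2) = (4)²·V(L_1) + (3)²·V(L_2) + 2·(4)·(3)·cov(L_1,L_2)
= 16·10.5 + 9·7 + 24·1.5 = 267
SD(4L_1 + 3L_2) = √267 ≈ 16.3401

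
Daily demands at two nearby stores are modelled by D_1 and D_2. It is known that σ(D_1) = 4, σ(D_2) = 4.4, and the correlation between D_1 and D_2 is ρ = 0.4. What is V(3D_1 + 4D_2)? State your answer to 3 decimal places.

V(D_1) = (4)² = 16;  V(D_2) = (4.4)² = 19.36
Cov(D_1,D_2) = ρ·σ(D_1)·σ(D_2) = 0.4·4·4.4 = 7.04
V(3D_1 + 4D_2) = (3)²·V(D_1) + (4)²·V(D_2) + 2·(3)·(4)·Cov(D_1,D_2)
= 9·16 + 16·19.36 + 24·7.04 = 622.72

622.720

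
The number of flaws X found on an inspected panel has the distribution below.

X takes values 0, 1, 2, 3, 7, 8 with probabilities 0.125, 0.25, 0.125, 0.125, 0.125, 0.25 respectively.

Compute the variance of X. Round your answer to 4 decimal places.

9.9375

E[X] = (0)(0.125) + (1)(0.25) + (2)(0.125) + (3)(0.125) + (7)(0.125) + (8)(0.25) = 3.75
E[X²] = (0)²(0.125) + (1)²(0.25) + (2)²(0.125) + (3)²(0.125) + (7)²(0.125) + (8)²(0.25) = 24
V(X) = E[X²] − (E[X])² = 24 − (3.75)² = 9.9375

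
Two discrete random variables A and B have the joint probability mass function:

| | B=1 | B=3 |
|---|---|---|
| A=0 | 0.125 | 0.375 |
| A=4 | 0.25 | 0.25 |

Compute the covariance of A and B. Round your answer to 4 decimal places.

-0.5000

E[A] = 2,  E[B] = 2.25
E[AB] = 4
Cov(A,B) = E[AB] − E[A]E[B] = 4 − (2)(2.25) = -0.5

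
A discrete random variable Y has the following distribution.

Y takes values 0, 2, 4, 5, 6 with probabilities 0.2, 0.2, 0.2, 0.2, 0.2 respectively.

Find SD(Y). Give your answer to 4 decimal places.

E[Y] = (0)(0.2) + (2)(0.2) + (4)(0.2) + (5)(0.2) + (6)(0.2) = 3.4
E[Y²] = (0)²(0.2) + (2)²(0.2) + (4)²(0.2) + (5)²(0.2) + (6)²(0.2) = 16.2
V(Y) = E[Y²] − (E[Y])² = 16.2 − (3.4)² = 4.64
SD(Y) = √4.64 ≈ 2.1541

2.1541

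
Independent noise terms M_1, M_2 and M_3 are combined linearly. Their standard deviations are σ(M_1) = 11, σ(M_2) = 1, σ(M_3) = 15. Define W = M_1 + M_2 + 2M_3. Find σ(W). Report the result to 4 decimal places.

Var(M_1) = 121, Var(M_2) = 1, Var(M_3) = 225
By independence, Var(W) = (1)²Var(M_1) + (1)²Var(M_2) + (2)²Var(M_3)
= (1)²·121 + (1)²·1 + (2)²·225 = 1022
σ(W) = √1022 ≈ 31.9687

31.9687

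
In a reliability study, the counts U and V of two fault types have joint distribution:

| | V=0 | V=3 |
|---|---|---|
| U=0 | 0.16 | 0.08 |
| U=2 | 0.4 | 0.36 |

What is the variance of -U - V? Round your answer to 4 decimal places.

E[U] = 1.52,  E[V] = 1.32,  E[UV] = 2.16
Var(U) = 3.04 − (1.52)² = 0.7296;  Var(V) = 3.96 − (1.32)² = 2.2176
Cov(U,V) = 2.16 − (1.52)(1.32) = 0.1536
Var(-U - V) = (-1)²·0.7296 + (-1)²·2.2176 + 2·(-1)·(-1)·0.1536 = 3.2544

3.2544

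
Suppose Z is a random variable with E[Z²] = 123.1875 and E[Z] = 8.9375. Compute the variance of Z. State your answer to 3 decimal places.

Var(Z) = 123.1875 − (8.9375)² = 43.30859375

43.309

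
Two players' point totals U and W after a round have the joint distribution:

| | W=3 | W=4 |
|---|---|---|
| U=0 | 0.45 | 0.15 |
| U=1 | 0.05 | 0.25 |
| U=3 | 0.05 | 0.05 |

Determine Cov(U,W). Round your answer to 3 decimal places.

0.130

E[U] = 0.6,  E[W] = 3.45
E[UW] = 2.2
Cov(U,W) = E[UW] − E[U]E[W] = 2.2 − (0.6)(3.45) = 0.13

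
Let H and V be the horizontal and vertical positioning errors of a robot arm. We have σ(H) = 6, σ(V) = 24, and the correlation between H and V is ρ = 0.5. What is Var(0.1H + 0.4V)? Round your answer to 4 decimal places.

98.2800

Var(H) = (6)² = 36;  Var(V) = (24)² = 576
Cov(H,V) = ρ·σ(H)·σ(V) = 0.5·6·24 = 72
Var(0.1H + 0.4V) = (0.1)²·Var(H) + (0.4)²·Var(V) + 2·(0.1)·(0.4)·Cov(H,V)
= 0.01·36 + 0.16·576 + 0.08·72 = 98.28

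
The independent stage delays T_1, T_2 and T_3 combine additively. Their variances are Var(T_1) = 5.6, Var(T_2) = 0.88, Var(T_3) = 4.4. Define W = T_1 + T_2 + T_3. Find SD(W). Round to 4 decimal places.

By independence, Var(W) = (1)²Var(T_1) + (1)²Var(T_2) + (1)²Var(T_3)
= (1)²·5.6 + (1)²·0.88 + (1)²·4.4 = 10.88
SD(W) = √10.88 ≈ 3.2985

3.2985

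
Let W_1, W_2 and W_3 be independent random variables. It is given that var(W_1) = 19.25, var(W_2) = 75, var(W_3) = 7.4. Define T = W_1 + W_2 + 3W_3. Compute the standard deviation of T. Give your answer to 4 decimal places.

12.6827

By independence, var(T) = (1)²var(W_1) + (1)²var(W_2) + (3)²var(W_3)
= (1)²·19.25 + (1)²·75 + (3)²·7.4 = 160.85
σ(T) = √160.85 ≈ 12.6827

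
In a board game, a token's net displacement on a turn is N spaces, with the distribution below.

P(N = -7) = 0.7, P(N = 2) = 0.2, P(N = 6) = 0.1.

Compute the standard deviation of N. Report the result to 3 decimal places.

E[N] = (-7)(0.7) + (2)(0.2) + (6)(0.1) = -3.9
E[N²] = (-7)²(0.7) + (2)²(0.2) + (6)²(0.1) = 38.7
V(N) = E[N²] − (E[N])² = 38.7 − (-3.9)² = 23.49
σ(N) = √23.49 ≈ 4.847

4.847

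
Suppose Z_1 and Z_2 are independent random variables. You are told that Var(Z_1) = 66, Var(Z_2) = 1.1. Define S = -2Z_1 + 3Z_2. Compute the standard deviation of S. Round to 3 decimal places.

16.550

By independence, Var(S) = (-2)²Var(Z_1) + (3)²Var(Z_2)
= (-2)²·66 + (3)²·1.1 = 273.9
sd(S) = √273.9 ≈ 16.550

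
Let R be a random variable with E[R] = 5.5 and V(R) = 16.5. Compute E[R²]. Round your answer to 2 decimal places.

E[R²] = V(R) + (E[R])² = 16.5 + (5.5)² = 46.75

46.75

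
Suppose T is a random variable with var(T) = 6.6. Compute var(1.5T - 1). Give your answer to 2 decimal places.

var(1.5T - 1) = (1.5)²·var(T) = 2.25·6.6 = 14.85

14.85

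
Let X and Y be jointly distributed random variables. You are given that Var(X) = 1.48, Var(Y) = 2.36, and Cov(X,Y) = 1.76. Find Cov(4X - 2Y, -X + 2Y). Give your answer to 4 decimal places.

Cov(4X - 2Y, -X + 2Y) = (4)(-1)Var(X) + (-2)(2)Var(Y) + [(4)(2) + (-2)(-1)]Cov(X,Y)
= -4·1.48 + -4·2.36 + 10·1.76 = 2.24

2.2400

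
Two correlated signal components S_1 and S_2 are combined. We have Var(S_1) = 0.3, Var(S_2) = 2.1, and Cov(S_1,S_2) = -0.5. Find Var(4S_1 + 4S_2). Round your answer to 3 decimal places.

Var(4S_1 + 4S_2) = (4)²·Var(S_1) + (4)²·Var(S_2) + 2·(4)·(4)·Cov(S_1,S_2)
= 16·0.3 + 16·2.1 + 32·-0.5 = 22.4

22.400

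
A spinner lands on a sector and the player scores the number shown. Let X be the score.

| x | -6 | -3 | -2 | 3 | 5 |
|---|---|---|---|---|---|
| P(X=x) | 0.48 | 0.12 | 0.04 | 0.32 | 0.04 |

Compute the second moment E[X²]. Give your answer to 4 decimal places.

E[X²] = (-6)²(0.48) + (-3)²(0.12) + (-2)²(0.04) + (3)²(0.32) + (5)²(0.04) = 22.4

22.4000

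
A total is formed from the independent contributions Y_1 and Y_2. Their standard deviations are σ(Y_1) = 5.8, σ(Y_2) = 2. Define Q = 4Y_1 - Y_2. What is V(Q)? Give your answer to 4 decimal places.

V(Y_1) = 33.64, V(Y_2) = 4
By independence, V(Q) = (4)²V(Y_1) + (-1)²V(Y_2)
= (4)²·33.64 + (-1)²·4 = 542.24

542.2400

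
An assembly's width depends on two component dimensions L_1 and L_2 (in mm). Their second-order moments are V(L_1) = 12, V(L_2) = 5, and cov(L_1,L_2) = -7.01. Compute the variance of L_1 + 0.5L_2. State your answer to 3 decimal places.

6.240

V(L_1 + 0.5L_2) = (1)²·V(L_1) + (0.5)²·V(L_2) + 2·(1)·(0.5)·cov(L_1,L_2)
= 1·12 + 0.25·5 + 1·-7.01 = 6.24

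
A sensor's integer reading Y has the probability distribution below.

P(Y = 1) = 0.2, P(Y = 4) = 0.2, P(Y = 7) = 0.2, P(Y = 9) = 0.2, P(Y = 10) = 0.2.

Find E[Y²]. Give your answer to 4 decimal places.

E[Y²] = (1)²(0.2) + (4)²(0.2) + (7)²(0.2) + (9)²(0.2) + (10)²(0.2) = 49.4

49.4000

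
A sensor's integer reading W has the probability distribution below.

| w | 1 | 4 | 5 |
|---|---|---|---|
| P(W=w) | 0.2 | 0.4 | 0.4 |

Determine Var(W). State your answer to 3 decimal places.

E[W] = (1)(0.2) + (4)(0.4) + (5)(0.4) = 3.8
E[W²] = (1)²(0.2) + (4)²(0.4) + (5)²(0.4) = 16.6
Var(W) = E[W²] − (E[W])² = 16.6 − (3.8)² = 2.16

2.160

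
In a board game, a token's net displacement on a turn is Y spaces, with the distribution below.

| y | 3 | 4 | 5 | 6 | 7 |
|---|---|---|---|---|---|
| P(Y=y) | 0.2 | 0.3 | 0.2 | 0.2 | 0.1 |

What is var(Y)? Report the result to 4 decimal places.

1.6100

E[Y] = (3)(0.2) + (4)(0.3) + (5)(0.2) + (6)(0.2) + (7)(0.1) = 4.7
E[Y²] = (3)²(0.2) + (4)²(0.3) + (5)²(0.2) + (6)²(0.2) + (7)²(0.1) = 23.7
var(Y) = E[Y²] − (E[Y])² = 23.7 − (4.7)² = 1.61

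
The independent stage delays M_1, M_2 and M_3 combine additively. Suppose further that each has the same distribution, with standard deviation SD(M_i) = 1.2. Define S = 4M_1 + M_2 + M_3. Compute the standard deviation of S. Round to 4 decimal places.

5.0912

Var(M_i) = (1.2)² = 1.44
By independence, Var(S) = (4)²Var(M_1) + (1)²Var(M_2) + (1)²Var(M_3)
= (4)²·1.44 + (1)²·1.44 + (1)²·1.44 = 25.92
SD(S) = √25.92 ≈ 5.0912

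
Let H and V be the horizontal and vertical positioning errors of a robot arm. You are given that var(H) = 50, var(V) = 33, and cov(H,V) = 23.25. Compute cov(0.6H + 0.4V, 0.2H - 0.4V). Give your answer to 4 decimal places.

cov(0.6H + 0.4V, 0.2H - 0.4V) = (0.6)(0.2)var(H) + (0.4)(-0.4)var(V) + [(0.6)(-0.4) + (0.4)(0.2)]cov(H,V)
= 0.12·50 + -0.16·33 + -0.16·23.25 = -3

-3.0000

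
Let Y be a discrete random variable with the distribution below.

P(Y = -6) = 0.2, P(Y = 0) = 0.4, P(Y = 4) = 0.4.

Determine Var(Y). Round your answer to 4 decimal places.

E[Y] = (-6)(0.2) + (0)(0.4) + (4)(0.4) = 0.4
E[Y²] = (-6)²(0.2) + (0)²(0.4) + (4)²(0.4) = 13.6
Var(Y) = E[Y²] − (E[Y])² = 13.6 − (0.4)² = 13.44

13.4400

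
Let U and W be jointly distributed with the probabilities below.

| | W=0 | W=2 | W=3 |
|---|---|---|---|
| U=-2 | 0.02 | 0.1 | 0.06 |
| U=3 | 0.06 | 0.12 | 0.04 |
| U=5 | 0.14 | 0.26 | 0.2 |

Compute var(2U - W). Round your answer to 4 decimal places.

29.2724

E[U] = 3.3,  E[W] = 1.86,  E[UW] = 5.92
var(U) = 17.7 − (3.3)² = 6.81;  var(W) = 4.62 − (1.86)² = 1.1604
Cov(U,W) = 5.92 − (3.3)(1.86) = -0.218
var(2U - W) = (2)²·6.81 + (-1)²·1.1604 + 2·(2)·(-1)·-0.218 = 29.2724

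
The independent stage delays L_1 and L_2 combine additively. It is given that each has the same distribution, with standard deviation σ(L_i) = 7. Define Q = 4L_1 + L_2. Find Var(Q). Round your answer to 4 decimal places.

Var(L_i) = (7)² = 49
By independence, Var(Q) = (4)²Var(L_1) + (1)²Var(L_2)
= (4)²·49 + (1)²·49 = 833

833.0000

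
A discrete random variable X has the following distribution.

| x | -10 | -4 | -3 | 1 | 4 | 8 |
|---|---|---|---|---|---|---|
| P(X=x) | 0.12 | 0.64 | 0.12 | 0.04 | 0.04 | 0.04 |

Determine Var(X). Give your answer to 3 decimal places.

E[X] = (-10)(0.12) + (-4)(0.64) + (-3)(0.12) + (1)(0.04) + (4)(0.04) + (8)(0.04) = -3.6
E[X²] = (-10)²(0.12) + (-4)²(0.64) + (-3)²(0.12) + (1)²(0.04) + (4)²(0.04) + (8)²(0.04) = 26.56
Var(X) = E[X²] − (E[X])² = 26.56 − (-3.6)² = 13.6

13.600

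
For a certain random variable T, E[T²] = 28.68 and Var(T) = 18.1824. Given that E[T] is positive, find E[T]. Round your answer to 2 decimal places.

3.24

(E[T])² = E[T²] − Var(T) = 28.68 − 18.1824 = 10.4976
E[T] = √10.4976 = 3.24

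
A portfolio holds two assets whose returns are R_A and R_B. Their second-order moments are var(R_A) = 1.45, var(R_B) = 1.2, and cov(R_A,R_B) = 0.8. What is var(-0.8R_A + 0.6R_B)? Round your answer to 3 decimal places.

0.592

var(-0.8R_A + 0.6R_B) = (-0.8)²·var(R_A) + (0.6)²·var(R_B) + 2·(-0.8)·(0.6)·cov(R_A,R_B)
= 0.64·1.45 + 0.36·1.2 + -0.96·0.8 = 0.592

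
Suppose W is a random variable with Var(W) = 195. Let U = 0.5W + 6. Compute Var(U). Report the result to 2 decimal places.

48.75

Var(0.5W + 6) = (0.5)²·Var(W) = 0.25·195 = 48.75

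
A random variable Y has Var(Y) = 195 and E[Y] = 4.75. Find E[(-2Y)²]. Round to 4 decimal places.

E[-2Y] = -2·4.75 = -9.5
Var(-2Y) = (-2)²·195 = 780
E[(-2Y)²] = Var((-2Y)) + (E[(-2Y)])² = 780 + (-9.5)² = 870.25

870.2500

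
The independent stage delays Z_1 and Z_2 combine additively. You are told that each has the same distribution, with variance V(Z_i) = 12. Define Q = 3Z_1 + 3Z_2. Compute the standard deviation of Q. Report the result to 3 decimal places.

By independence, V(Q) = (3)²V(Z_1) + (3)²V(Z_2)
= (3)²·12 + (3)²·12 = 216
SD(Q) = √216 ≈ 14.697

14.697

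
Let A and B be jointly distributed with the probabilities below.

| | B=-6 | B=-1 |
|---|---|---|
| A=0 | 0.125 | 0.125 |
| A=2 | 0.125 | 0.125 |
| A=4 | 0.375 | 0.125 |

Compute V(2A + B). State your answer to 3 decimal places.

13.109

E[A] = 2.5,  E[B] = -4.125,  E[AB] = -11.25
V(A) = 9 − (2.5)² = 2.75;  V(B) = 22.875 − (-4.125)² = 5.859375
Cov(A,B) = -11.25 − (2.5)(-4.125) = -0.9375
V(2A + B) = (2)²·2.75 + (1)²·5.859375 + 2·(2)·(1)·-0.9375 = 13.109375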